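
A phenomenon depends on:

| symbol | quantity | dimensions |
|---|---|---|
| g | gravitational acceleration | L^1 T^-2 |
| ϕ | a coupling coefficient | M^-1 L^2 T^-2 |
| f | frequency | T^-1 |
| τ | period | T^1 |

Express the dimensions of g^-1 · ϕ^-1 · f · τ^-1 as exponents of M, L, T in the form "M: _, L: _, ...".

M: 1, L: -3, T: 2

Collect each base-dimension exponent across the product:
  M: −(0) − (-1) + (0) − (0) = 1
  L: −(1) − (2) + (0) − (0) = -3
  T: −(-2) − (-2) + (-1) − (1) = 2
So the dimensions are [M L⁻³ T²].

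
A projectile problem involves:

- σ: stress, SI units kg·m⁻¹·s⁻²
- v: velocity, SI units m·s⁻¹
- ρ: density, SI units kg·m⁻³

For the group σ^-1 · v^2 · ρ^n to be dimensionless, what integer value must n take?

1

Balance the M exponent: (1)·n from ρ, plus −(1) + 2·(0) = -1 from the rest, must sum to zero.
n − 1 = 0, so n = 1.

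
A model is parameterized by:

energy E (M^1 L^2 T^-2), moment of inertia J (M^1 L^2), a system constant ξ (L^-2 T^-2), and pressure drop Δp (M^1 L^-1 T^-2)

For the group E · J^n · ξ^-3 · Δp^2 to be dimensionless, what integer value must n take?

Balance the M exponent: (1)·n from J, plus (1) − 3·(0) + 2·(1) = 3 from the rest, must sum to zero.
n + 3 = 0, so n = -3.

-3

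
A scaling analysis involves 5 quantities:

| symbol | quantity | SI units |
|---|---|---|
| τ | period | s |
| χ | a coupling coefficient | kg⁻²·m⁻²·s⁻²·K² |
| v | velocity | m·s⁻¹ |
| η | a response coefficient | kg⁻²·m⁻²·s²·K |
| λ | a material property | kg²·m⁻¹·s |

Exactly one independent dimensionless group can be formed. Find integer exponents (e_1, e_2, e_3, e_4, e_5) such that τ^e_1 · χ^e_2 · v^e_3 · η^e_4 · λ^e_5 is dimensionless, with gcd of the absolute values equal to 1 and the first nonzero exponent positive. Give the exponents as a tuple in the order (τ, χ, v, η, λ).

M: e_1·(0) + e_2·(-2) + e_3·(0) + e_4·(-2) + e_5·(2) = 0
L: e_1·(0) + e_2·(-2) + e_3·(1) + e_4·(-2) + e_5·(-1) = 0
T: e_1·(1) + e_2·(-2) + e_3·(-1) + e_4·(2) + e_5·(1) = 0
Θ: e_1·(0) + e_2·(2) + e_3·(0) + e_4·(1) + e_5·(0) = 0
Solving this homogeneous linear system for the smallest-integer solution (first nonzero entry positive) gives (4, 1, -3, -2, -1).

(4, 1, -3, -2, -1)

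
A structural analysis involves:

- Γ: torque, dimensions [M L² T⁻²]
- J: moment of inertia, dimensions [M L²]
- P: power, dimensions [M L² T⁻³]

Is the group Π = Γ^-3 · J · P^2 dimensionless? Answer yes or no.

yes

Sum the exponent of each base dimension across the product:
  M: −3·[Γ]_M + [J]_M + 2·[P]_M = −3·(1) + (1) + 2·(1) = 0
  L: −3·[Γ]_L + [J]_L + 2·[P]_L = −3·(2) + (2) + 2·(2) = 0
  T: −3·[Γ]_T + [J]_T + 2·[P]_T = −3·(-2) + (0) + 2·(-3) = 0
All base exponents vanish — dimensionless.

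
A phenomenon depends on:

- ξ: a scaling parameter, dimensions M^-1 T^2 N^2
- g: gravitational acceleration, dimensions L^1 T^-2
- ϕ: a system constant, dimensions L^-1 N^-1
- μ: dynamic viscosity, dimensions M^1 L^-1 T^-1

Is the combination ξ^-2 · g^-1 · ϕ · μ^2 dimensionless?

no

Sum the exponent of each base dimension across the product:
  M: −2·[ξ]_M − [g]_M + [ϕ]_M + 2·[μ]_M = −2·(-1) − (0) + (0) + 2·(1) = 4
  L: −2·[ξ]_L − [g]_L + [ϕ]_L + 2·[μ]_L = −2·(0) − (1) + (-1) + 2·(-1) = -4
  T: −2·[ξ]_T − [g]_T + [ϕ]_T + 2·[μ]_T = −2·(2) − (-2) + (0) + 2·(-1) = -4
  N: −2·[ξ]_N − [g]_N + [ϕ]_N + 2·[μ]_N = −2·(2) − (0) + (-1) + 2·(0) = -5
Net dimensions [M⁴ L⁻⁴ T⁻⁴ N⁻⁵] ≠ [1] — not dimensionless.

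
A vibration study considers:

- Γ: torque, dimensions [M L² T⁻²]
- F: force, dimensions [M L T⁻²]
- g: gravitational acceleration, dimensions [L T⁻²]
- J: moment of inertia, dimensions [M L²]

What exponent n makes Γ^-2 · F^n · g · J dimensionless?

1

Balance the M exponent: (1)·n from F, plus −2·(1) + (0) + (1) = -1 from the rest, must sum to zero.
n − 1 = 0, so n = 1.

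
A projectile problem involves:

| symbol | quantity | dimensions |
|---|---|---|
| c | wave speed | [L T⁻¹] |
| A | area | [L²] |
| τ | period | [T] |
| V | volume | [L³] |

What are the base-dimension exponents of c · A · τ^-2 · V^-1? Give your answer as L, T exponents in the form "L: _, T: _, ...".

L: 0, T: -3

Collect each base-dimension exponent across the product:
  L: (1) + (2) − 2·(0) − (3) = 0
  T: (-1) + (0) − 2·(1) − (0) = -3
So the dimensions are [T⁻³].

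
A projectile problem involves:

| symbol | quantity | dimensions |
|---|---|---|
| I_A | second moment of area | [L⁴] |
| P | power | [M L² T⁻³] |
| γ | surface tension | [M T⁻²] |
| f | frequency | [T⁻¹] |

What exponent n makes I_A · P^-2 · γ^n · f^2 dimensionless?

Balance the M exponent: (1)·n from γ, plus (0) − 2·(1) + 2·(0) = -2 from the rest, must sum to zero.
n − 2 = 0, so n = 2.

2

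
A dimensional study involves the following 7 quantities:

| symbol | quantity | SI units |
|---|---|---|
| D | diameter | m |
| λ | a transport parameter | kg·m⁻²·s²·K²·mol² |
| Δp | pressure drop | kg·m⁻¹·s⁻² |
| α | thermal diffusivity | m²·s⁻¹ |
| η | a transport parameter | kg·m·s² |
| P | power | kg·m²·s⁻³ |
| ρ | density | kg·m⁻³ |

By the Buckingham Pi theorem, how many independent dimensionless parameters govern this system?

There are 7 variables and 5 base dimensions (M, L, T, Θ, N).
The dimension matrix has rank 4 (less than 5: the dimension vectors are linearly dependent).
Independent dimensionless groups: 7 − 4 = 3.

3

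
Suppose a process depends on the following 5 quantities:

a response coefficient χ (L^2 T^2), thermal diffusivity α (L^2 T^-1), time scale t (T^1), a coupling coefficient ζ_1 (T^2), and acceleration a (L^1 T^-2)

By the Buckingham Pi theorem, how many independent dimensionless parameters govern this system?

3

There are 5 variables and 2 base dimensions (L, T).
The dimension matrix has rank 2.
Independent dimensionless groups: 5 − 2 = 3.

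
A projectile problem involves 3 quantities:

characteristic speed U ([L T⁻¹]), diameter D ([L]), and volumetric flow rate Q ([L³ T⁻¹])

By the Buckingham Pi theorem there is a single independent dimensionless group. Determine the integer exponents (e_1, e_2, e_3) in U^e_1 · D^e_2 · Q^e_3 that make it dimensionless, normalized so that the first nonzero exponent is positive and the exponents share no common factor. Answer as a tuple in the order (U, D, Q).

(1, 2, -1)

L: e_1·(1) + e_2·(1) + e_3·(3) = 0
T: e_1·(-1) + e_2·(0) + e_3·(-1) = 0
Solving this homogeneous linear system for the smallest-integer solution (first nonzero entry positive) gives (1, 2, -1).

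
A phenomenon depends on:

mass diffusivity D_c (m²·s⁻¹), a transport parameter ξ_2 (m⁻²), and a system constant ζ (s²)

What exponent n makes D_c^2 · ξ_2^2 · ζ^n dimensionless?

1

Balance the T exponent: (2)·n from ζ, plus 2·(-1) + 2·(0) = -2 from the rest, must sum to zero.
2n − 2 = 0, so n = 1.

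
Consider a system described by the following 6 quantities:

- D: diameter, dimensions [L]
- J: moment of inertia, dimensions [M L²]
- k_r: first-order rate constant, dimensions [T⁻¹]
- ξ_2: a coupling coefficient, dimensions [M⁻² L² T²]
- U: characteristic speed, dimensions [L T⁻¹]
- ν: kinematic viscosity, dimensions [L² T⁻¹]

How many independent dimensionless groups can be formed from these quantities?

3

There are 6 variables and 3 base dimensions (M, L, T).
The dimension matrix has rank 3.
Independent dimensionless groups: 6 − 3 = 3.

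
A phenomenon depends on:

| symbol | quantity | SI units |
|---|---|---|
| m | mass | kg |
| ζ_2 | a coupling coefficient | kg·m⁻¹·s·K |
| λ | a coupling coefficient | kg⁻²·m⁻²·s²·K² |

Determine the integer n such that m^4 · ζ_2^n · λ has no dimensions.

Balance the M exponent: (1)·n from ζ_2, plus 4·(1) + (-2) = 2 from the rest, must sum to zero.
n + 2 = 0, so n = -2.

-2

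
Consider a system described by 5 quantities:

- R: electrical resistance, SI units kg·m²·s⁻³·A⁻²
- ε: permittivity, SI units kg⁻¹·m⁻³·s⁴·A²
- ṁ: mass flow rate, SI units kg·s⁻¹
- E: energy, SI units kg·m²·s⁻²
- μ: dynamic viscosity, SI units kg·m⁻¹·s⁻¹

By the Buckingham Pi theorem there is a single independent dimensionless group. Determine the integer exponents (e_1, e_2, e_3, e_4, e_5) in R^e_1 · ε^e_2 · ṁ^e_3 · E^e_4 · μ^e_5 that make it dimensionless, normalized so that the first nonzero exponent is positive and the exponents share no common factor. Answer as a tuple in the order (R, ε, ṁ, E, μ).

M: e_1·(1) + e_2·(-1) + e_3·(1) + e_4·(1) + e_5·(1) = 0
L: e_1·(2) + e_2·(-3) + e_3·(0) + e_4·(2) + e_5·(-1) = 0
T: e_1·(-3) + e_2·(4) + e_3·(-1) + e_4·(-2) + e_5·(-1) = 0
I: e_1·(-2) + e_2·(2) + e_3·(0) + e_4·(0) + e_5·(0) = 0
Solving this homogeneous linear system for the smallest-integer solution (first nonzero entry positive) gives (1, 1, -2, 1, 1).

(1, 1, -2, 1, 1)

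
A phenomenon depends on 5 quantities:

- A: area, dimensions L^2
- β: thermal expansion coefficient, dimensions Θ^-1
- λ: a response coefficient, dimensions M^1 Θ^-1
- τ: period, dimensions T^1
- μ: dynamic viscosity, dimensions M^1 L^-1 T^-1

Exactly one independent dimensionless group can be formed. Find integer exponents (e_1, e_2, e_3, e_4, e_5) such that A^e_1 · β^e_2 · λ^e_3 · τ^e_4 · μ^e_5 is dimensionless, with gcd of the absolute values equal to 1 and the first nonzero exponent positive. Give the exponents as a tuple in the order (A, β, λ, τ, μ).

M: e_1·(0) + e_2·(0) + e_3·(1) + e_4·(0) + e_5·(1) = 0
L: e_1·(2) + e_2·(0) + e_3·(0) + e_4·(0) + e_5·(-1) = 0
T: e_1·(0) + e_2·(0) + e_3·(0) + e_4·(1) + e_5·(-1) = 0
Θ: e_1·(0) + e_2·(-1) + e_3·(-1) + e_4·(0) + e_5·(0) = 0
Solving this homogeneous linear system for the smallest-integer solution (first nonzero entry positive) gives (1, 2, -2, 2, 2).

(1, 2, -2, 2, 2)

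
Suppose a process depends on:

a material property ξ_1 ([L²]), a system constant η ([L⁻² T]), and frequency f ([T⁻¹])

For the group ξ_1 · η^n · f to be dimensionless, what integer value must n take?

1

Balance the L exponent: (-2)·n from η, plus (2) + (0) = 2 from the rest, must sum to zero.
-2n + 2 = 0, so n = 1.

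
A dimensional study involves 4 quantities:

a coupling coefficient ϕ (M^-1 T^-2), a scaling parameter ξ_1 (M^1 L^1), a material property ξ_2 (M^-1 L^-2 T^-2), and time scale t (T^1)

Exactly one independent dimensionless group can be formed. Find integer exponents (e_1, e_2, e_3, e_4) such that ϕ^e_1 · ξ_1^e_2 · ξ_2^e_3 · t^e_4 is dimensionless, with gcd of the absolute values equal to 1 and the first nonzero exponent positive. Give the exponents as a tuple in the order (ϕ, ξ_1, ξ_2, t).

(1, 2, 1, 4)

M: e_1·(-1) + e_2·(1) + e_3·(-1) + e_4·(0) = 0
L: e_1·(0) + e_2·(1) + e_3·(-2) + e_4·(0) = 0
T: e_1·(-2) + e_2·(0) + e_3·(-2) + e_4·(1) = 0
Solving this homogeneous linear system for the smallest-integer solution (first nonzero entry positive) gives (1, 2, 1, 4).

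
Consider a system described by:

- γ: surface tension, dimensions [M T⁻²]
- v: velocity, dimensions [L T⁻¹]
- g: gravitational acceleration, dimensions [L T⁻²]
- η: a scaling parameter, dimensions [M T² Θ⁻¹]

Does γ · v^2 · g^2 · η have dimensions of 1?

Sum the exponent of each base dimension across the product:
  M: [γ]_M + 2·[v]_M + 2·[g]_M + [η]_M = (1) + 2·(0) + 2·(0) + (1) = 2
  L: [γ]_L + 2·[v]_L + 2·[g]_L + [η]_L = (0) + 2·(1) + 2·(1) + (0) = 4
  T: [γ]_T + 2·[v]_T + 2·[g]_T + [η]_T = (-2) + 2·(-1) + 2·(-2) + (2) = -6
  Θ: [γ]_Θ + 2·[v]_Θ + 2·[g]_Θ + [η]_Θ = (0) + 2·(0) + 2·(0) + (-1) = -1
Net dimensions [M² L⁴ T⁻⁶ Θ⁻¹] ≠ [1] — not dimensionless.

no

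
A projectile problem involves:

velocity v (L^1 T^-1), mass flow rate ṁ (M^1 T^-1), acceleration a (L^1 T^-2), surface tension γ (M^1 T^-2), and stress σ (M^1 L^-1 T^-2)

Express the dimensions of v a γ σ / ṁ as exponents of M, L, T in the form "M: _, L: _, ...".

Collect each base-dimension exponent across the product:
  M: (0) − (1) + (0) + (1) + (1) = 1
  L: (1) − (0) + (1) + (0) + (-1) = 1
  T: (-1) − (-1) + (-2) + (-2) + (-2) = -6
So the dimensions are [M L T⁻⁶].

M: 1, L: 1, T: -6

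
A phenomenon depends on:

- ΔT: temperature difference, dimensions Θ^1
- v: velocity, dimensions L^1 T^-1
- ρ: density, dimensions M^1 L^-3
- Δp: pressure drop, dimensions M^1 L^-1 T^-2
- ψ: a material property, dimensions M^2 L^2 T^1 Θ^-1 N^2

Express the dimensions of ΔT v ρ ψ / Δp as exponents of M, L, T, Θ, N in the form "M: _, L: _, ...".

M: 2, L: 1, T: 2, Θ: 0, N: 2

Collect each base-dimension exponent across the product:
  M: (0) + (0) + (1) − (1) + (2) = 2
  L: (0) + (1) + (-3) − (-1) + (2) = 1
  T: (0) + (-1) + (0) − (-2) + (1) = 2
  Θ: (1) + (0) + (0) − (0) + (-1) = 0
  N: (0) + (0) + (0) − (0) + (2) = 2
So the dimensions are [M² L T² N²].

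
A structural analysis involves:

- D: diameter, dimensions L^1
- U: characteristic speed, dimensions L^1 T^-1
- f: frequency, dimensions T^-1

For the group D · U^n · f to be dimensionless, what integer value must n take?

-1

Balance the L exponent: (1)·n from U, plus (1) + (0) = 1 from the rest, must sum to zero.
n + 1 = 0, so n = -1.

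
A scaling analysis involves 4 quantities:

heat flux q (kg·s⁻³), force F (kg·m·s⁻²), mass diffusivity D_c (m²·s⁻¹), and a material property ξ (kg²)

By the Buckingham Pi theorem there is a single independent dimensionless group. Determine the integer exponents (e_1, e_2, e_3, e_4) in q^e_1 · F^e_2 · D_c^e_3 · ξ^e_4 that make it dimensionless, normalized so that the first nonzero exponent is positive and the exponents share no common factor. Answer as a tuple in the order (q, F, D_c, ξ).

M: e_1·(1) + e_2·(1) + e_3·(0) + e_4·(2) = 0
L: e_1·(0) + e_2·(1) + e_3·(2) + e_4·(0) = 0
T: e_1·(-3) + e_2·(-2) + e_3·(-1) + e_4·(0) = 0
Solving this homogeneous linear system for the smallest-integer solution (first nonzero entry positive) gives (2, -4, 2, 1).

(2, -4, 2, 1)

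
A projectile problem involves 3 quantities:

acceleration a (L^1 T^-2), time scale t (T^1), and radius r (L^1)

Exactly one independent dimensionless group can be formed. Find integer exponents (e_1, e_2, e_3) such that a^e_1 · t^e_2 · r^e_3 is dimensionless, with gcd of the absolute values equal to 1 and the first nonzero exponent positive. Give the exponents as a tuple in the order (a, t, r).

(1, 2, -1)

L: e_1·(1) + e_2·(0) + e_3·(1) = 0
T: e_1·(-2) + e_2·(1) + e_3·(0) = 0
Solving this homogeneous linear system for the smallest-integer solution (first nonzero entry positive) gives (1, 2, -1).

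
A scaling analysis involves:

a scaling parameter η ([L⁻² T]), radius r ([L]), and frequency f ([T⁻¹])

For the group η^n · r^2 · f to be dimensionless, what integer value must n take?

1

Balance the L exponent: (-2)·n from η, plus 2·(1) + (0) = 2 from the rest, must sum to zero.
-2n + 2 = 0, so n = 1.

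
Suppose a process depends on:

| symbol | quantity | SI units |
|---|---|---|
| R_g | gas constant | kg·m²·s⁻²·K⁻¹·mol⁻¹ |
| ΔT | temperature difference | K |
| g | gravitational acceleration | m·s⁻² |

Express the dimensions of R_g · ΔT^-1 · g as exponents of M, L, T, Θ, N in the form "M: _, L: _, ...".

Collect each base-dimension exponent across the product:
  M: (1) − (0) + (0) = 1
  L: (2) − (0) + (1) = 3
  T: (-2) − (0) + (-2) = -4
  Θ: (-1) − (1) + (0) = -2
  N: (-1) − (0) + (0) = -1
So the dimensions are [M L³ T⁻⁴ Θ⁻² N⁻¹].

M: 1, L: 3, T: -4, Θ: -2, N: -1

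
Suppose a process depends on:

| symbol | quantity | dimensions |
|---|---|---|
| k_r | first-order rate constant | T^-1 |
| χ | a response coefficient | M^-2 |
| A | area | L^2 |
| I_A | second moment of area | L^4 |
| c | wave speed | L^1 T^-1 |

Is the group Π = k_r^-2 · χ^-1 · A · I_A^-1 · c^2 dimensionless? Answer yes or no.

Sum the exponent of each base dimension across the product:
  M: −2·[k_r]_M − [χ]_M + [A]_M − [I_A]_M + 2·[c]_M = −2·(0) − (-2) + (0) − (0) + 2·(0) = 2
  L: −2·[k_r]_L − [χ]_L + [A]_L − [I_A]_L + 2·[c]_L = −2·(0) − (0) + (2) − (4) + 2·(1) = 0
  T: −2·[k_r]_T − [χ]_T + [A]_T − [I_A]_T + 2·[c]_T = −2·(-1) − (0) + (0) − (0) + 2·(-1) = 0
Net dimensions [M²] ≠ [1] — not dimensionless.

no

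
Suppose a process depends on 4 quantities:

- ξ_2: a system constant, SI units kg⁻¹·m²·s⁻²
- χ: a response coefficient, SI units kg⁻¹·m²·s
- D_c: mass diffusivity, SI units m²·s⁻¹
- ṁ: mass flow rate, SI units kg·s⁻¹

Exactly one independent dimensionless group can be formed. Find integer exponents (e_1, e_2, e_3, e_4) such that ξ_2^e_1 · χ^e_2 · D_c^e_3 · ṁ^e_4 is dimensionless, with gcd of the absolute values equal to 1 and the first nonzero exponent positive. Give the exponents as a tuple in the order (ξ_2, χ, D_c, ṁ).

(1, 2, -3, 3)

M: e_1·(-1) + e_2·(-1) + e_3·(0) + e_4·(1) = 0
L: e_1·(2) + e_2·(2) + e_3·(2) + e_4·(0) = 0
T: e_1·(-2) + e_2·(1) + e_3·(-1) + e_4·(-1) = 0
Solving this homogeneous linear system for the smallest-integer solution (first nonzero entry positive) gives (1, 2, -3, 3).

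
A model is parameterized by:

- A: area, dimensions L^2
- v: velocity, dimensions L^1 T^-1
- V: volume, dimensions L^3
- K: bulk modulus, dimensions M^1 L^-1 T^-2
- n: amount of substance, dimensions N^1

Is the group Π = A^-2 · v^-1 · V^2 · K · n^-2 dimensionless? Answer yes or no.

Sum the exponent of each base dimension across the product:
  M: −2·[A]_M − [v]_M + 2·[V]_M + [K]_M − 2·[n]_M = −2·(0) − (0) + 2·(0) + (1) − 2·(0) = 1
  L: −2·[A]_L − [v]_L + 2·[V]_L + [K]_L − 2·[n]_L = −2·(2) − (1) + 2·(3) + (-1) − 2·(0) = 0
  T: −2·[A]_T − [v]_T + 2·[V]_T + [K]_T − 2·[n]_T = −2·(0) − (-1) + 2·(0) + (-2) − 2·(0) = -1
  N: −2·[A]_N − [v]_N + 2·[V]_N + [K]_N − 2·[n]_N = −2·(0) − (0) + 2·(0) + (0) − 2·(1) = -2
Net dimensions [M T⁻¹ N⁻²] ≠ [1] — not dimensionless.

no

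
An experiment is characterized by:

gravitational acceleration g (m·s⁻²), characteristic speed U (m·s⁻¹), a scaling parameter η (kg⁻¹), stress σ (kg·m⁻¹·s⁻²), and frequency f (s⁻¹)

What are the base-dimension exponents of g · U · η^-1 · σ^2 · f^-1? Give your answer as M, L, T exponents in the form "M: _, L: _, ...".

M: 3, L: 0, T: -6

Collect each base-dimension exponent across the product:
  M: (0) + (0) − (-1) + 2·(1) − (0) = 3
  L: (1) + (1) − (0) + 2·(-1) − (0) = 0
  T: (-2) + (-1) − (0) + 2·(-2) − (-1) = -6
So the dimensions are [M³ T⁻⁶].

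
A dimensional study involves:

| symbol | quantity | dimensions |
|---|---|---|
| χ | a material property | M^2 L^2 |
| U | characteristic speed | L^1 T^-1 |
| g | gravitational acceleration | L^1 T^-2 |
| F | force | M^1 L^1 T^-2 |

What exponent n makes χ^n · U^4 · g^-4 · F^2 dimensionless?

-1

Balance the M exponent: (2)·n from χ, plus 4·(0) − 4·(0) + 2·(1) = 2 from the rest, must sum to zero.
2n + 2 = 0, so n = -1.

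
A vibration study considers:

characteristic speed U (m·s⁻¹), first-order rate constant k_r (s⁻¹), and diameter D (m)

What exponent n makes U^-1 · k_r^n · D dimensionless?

Balance the T exponent: (-1)·n from k_r, plus −(-1) + (0) = 1 from the rest, must sum to zero.
−n + 1 = 0, so n = 1.

1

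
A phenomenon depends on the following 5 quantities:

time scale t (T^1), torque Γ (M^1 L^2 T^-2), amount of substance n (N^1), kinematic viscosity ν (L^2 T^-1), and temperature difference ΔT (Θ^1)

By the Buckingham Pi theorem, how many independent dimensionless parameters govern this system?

There are 5 variables and 5 base dimensions (M, L, T, Θ, N).
The dimension matrix has rank 5.
Independent dimensionless groups: 5 − 5 = 0.

0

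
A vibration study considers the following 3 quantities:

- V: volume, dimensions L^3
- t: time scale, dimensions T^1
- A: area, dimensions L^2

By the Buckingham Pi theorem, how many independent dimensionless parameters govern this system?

There are 3 variables and 2 base dimensions (L, T).
The dimension matrix has rank 2.
Independent dimensionless groups: 3 − 2 = 1.

1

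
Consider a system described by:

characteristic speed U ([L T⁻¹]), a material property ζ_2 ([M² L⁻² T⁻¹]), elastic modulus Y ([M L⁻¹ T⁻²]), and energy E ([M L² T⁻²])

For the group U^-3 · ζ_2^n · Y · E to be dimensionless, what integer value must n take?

Balance the M exponent: (2)·n from ζ_2, plus −3·(0) + (1) + (1) = 2 from the rest, must sum to zero.
2n + 2 = 0, so n = -1.

-1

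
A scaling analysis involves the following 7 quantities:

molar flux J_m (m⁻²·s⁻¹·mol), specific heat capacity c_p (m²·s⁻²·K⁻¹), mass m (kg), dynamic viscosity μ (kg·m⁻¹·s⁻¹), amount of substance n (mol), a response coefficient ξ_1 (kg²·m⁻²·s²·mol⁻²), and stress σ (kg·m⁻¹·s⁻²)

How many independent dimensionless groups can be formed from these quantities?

There are 7 variables and 5 base dimensions (M, L, T, Θ, N).
The dimension matrix has rank 5.
Independent dimensionless groups: 7 − 5 = 2.

2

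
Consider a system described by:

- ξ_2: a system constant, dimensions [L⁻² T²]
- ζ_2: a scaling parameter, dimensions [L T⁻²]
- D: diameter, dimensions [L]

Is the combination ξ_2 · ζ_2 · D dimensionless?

yes

Sum the exponent of each base dimension across the product:
  L: [ξ_2]_L + [ζ_2]_L + [D]_L = (-2) + (1) + (1) = 0
  T: [ξ_2]_T + [ζ_2]_T + [D]_T = (2) + (-2) + (0) = 0
All base exponents vanish — dimensionless.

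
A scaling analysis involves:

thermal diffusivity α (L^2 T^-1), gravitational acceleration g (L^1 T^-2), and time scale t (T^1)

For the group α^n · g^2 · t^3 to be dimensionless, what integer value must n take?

Balance the L exponent: (2)·n from α, plus 2·(1) + 3·(0) = 2 from the rest, must sum to zero.
2n + 2 = 0, so n = -1.

-1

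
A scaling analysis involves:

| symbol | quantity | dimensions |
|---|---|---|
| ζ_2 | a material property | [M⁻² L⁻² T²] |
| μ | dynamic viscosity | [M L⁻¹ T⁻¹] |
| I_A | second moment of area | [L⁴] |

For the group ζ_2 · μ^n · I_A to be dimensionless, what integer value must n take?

Balance the M exponent: (1)·n from μ, plus (-2) + (0) = -2 from the rest, must sum to zero.
n − 2 = 0, so n = 2.

2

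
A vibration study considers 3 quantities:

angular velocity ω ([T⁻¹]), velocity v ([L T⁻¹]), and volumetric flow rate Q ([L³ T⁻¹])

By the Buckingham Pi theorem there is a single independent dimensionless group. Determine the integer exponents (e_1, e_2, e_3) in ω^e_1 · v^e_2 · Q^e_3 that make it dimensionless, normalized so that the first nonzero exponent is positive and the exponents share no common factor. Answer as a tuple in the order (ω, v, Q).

L: e_1·(0) + e_2·(1) + e_3·(3) = 0
T: e_1·(-1) + e_2·(-1) + e_3·(-1) = 0
Solving this homogeneous linear system for the smallest-integer solution (first nonzero entry positive) gives (2, -3, 1).

(2, -3, 1)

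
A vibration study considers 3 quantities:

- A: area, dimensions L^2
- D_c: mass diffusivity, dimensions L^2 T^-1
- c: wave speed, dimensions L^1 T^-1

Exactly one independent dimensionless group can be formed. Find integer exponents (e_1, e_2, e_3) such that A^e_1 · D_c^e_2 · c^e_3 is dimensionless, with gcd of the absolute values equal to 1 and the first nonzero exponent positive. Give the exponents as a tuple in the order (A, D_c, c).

L: e_1·(2) + e_2·(2) + e_3·(1) = 0
T: e_1·(0) + e_2·(-1) + e_3·(-1) = 0
Solving this homogeneous linear system for the smallest-integer solution (first nonzero entry positive) gives (1, -2, 2).

(1, -2, 2)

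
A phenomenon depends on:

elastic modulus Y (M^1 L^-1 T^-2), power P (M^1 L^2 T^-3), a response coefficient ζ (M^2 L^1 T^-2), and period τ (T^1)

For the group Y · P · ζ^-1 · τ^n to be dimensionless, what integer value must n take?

Balance the T exponent: (1)·n from τ, plus (-2) + (-3) − (-2) = -3 from the rest, must sum to zero.
n − 3 = 0, so n = 3.

3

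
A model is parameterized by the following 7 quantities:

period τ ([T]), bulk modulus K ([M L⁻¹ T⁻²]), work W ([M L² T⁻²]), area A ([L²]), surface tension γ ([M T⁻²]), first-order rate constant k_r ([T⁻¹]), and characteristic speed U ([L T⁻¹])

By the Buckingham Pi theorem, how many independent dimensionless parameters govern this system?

There are 7 variables and 3 base dimensions (M, L, T).
The dimension matrix has rank 3.
Independent dimensionless groups: 7 − 3 = 4.

4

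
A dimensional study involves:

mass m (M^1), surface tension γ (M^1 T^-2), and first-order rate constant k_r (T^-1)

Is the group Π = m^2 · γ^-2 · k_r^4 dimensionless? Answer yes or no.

Sum the exponent of each base dimension across the product:
  M: 2·[m]_M − 2·[γ]_M + 4·[k_r]_M = 2·(1) − 2·(1) + 4·(0) = 0
  L: 2·[m]_L − 2·[γ]_L + 4·[k_r]_L = 2·(0) − 2·(0) + 4·(0) = 0
  T: 2·[m]_T − 2·[γ]_T + 4·[k_r]_T = 2·(0) − 2·(-2) + 4·(-1) = 0
  Θ: 2·[m]_Θ − 2·[γ]_Θ + 4·[k_r]_Θ = 2·(0) − 2·(0) + 4·(0) = 0
All base exponents vanish — dimensionless.

yes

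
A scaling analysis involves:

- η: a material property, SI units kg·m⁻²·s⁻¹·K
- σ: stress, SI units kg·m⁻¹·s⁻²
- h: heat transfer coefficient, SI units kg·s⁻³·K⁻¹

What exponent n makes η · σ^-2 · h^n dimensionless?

1

Balance the M exponent: (1)·n from h, plus (1) − 2·(1) = -1 from the rest, must sum to zero.
n − 1 = 0, so n = 1.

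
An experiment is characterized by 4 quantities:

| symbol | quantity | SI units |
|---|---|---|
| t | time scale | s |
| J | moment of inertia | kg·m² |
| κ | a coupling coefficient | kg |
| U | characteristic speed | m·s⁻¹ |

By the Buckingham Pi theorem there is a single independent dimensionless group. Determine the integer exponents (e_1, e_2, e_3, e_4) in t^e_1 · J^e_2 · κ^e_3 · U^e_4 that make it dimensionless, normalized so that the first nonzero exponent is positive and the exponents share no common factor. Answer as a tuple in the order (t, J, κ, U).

(2, -1, 1, 2)

M: e_1·(0) + e_2·(1) + e_3·(1) + e_4·(0) = 0
L: e_1·(0) + e_2·(2) + e_3·(0) + e_4·(1) = 0
T: e_1·(1) + e_2·(0) + e_3·(0) + e_4·(-1) = 0
Solving this homogeneous linear system for the smallest-integer solution (first nonzero entry positive) gives (2, -1, 1, 2).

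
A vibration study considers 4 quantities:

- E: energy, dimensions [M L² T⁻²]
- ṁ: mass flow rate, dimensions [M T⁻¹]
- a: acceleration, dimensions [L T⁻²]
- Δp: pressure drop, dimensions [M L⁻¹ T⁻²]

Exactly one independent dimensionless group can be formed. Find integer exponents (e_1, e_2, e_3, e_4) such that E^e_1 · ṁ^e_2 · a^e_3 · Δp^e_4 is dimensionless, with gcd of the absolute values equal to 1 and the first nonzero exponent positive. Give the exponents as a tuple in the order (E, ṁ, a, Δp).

(1, -2, -1, 1)

M: e_1·(1) + e_2·(1) + e_3·(0) + e_4·(1) = 0
L: e_1·(2) + e_2·(0) + e_3·(1) + e_4·(-1) = 0
T: e_1·(-2) + e_2·(-1) + e_3·(-2) + e_4·(-2) = 0
Solving this homogeneous linear system for the smallest-integer solution (first nonzero entry positive) gives (1, -2, -1, 1).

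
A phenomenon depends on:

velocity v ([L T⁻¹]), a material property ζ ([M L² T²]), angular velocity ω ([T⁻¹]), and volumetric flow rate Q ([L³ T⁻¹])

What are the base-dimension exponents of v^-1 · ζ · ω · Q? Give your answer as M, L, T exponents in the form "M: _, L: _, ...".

M: 1, L: 4, T: 1

Collect each base-dimension exponent across the product:
  M: −(0) + (1) + (0) + (0) = 1
  L: −(1) + (2) + (0) + (3) = 4
  T: −(-1) + (2) + (-1) + (-1) = 1
So the dimensions are [M L⁴ T].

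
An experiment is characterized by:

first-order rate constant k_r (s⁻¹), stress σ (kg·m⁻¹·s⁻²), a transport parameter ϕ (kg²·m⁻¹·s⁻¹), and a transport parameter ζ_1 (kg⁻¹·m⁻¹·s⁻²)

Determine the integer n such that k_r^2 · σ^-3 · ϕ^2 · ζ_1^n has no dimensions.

1

Balance the M exponent: (-1)·n from ζ_1, plus 2·(0) − 3·(1) + 2·(2) = 1 from the rest, must sum to zero.
−n + 1 = 0, so n = 1.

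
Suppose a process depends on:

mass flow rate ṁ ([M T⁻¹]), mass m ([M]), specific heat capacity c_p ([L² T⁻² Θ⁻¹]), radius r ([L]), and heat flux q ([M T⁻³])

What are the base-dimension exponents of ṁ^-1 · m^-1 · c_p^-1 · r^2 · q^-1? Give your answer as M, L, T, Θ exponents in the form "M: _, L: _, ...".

Collect each base-dimension exponent across the product:
  M: −(1) − (1) − (0) + 2·(0) − (1) = -3
  L: −(0) − (0) − (2) + 2·(1) − (0) = 0
  T: −(-1) − (0) − (-2) + 2·(0) − (-3) = 6
  Θ: −(0) − (0) − (-1) + 2·(0) − (0) = 1
So the dimensions are [M⁻³ T⁶ Θ].

M: -3, L: 0, T: 6, Θ: 1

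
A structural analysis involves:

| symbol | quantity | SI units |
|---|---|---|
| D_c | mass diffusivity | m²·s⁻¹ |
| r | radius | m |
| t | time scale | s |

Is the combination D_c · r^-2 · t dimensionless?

yes

Sum the exponent of each base dimension across the product:
  L: [D_c]_L − 2·[r]_L + [t]_L = (2) − 2·(1) + (0) = 0
  T: [D_c]_T − 2·[r]_T + [t]_T = (-1) − 2·(0) + (1) = 0
All base exponents vanish — dimensionless.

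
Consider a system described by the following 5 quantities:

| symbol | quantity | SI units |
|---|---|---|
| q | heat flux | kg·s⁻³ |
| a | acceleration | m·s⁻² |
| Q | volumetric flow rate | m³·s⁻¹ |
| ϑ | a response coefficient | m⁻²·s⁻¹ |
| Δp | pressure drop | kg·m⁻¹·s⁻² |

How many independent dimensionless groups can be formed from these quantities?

There are 5 variables and 3 base dimensions (M, L, T).
The dimension matrix has rank 3.
Independent dimensionless groups: 5 − 3 = 2.

2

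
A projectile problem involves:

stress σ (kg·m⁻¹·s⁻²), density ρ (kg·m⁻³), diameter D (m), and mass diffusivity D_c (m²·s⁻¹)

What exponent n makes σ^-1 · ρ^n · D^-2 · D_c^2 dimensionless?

Balance the M exponent: (1)·n from ρ, plus −(1) − 2·(0) + 2·(0) = -1 from the rest, must sum to zero.
n − 1 = 0, so n = 1.

1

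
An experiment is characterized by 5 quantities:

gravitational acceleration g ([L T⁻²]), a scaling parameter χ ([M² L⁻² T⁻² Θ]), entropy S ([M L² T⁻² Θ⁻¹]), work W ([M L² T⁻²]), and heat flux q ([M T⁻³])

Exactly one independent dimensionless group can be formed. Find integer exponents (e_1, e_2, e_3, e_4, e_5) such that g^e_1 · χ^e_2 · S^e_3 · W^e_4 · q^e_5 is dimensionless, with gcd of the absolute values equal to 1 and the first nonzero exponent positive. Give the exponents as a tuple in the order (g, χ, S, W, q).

(2, 1, 1, -1, -2)

M: e_1·(0) + e_2·(2) + e_3·(1) + e_4·(1) + e_5·(1) = 0
L: e_1·(1) + e_2·(-2) + e_3·(2) + e_4·(2) + e_5·(0) = 0
T: e_1·(-2) + e_2·(-2) + e_3·(-2) + e_4·(-2) + e_5·(-3) = 0
Θ: e_1·(0) + e_2·(1) + e_3·(-1) + e_4·(0) + e_5·(0) = 0
Solving this homogeneous linear system for the smallest-integer solution (first nonzero entry positive) gives (2, 1, 1, -1, -2).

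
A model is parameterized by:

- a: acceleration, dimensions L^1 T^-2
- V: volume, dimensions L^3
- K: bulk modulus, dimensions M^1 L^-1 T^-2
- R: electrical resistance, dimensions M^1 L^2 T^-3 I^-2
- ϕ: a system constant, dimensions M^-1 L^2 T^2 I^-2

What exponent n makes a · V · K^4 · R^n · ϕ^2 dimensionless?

-2

Balance the M exponent: (1)·n from R, plus (0) + (0) + 4·(1) + 2·(-1) = 2 from the rest, must sum to zero.
n + 2 = 0, so n = -2.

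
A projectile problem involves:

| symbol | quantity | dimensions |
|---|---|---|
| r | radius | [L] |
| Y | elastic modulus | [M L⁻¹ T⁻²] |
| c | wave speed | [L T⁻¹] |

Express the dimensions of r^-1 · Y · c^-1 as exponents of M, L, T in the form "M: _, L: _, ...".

Collect each base-dimension exponent across the product:
  M: −(0) + (1) − (0) = 1
  L: −(1) + (-1) − (1) = -3
  T: −(0) + (-2) − (-1) = -1
So the dimensions are [M L⁻³ T⁻¹].

M: 1, L: -3, T: -1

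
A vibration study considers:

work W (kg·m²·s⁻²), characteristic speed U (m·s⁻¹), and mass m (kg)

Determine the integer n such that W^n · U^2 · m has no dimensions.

-1

Balance the M exponent: (1)·n from W, plus 2·(0) + (1) = 1 from the rest, must sum to zero.
n + 1 = 0, so n = -1.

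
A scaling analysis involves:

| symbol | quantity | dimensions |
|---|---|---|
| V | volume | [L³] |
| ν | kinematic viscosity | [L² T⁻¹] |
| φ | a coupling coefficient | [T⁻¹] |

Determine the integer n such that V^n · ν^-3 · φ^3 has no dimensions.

Balance the L exponent: (3)·n from V, plus −3·(2) + 3·(0) = -6 from the rest, must sum to zero.
3n − 6 = 0, so n = 2.

2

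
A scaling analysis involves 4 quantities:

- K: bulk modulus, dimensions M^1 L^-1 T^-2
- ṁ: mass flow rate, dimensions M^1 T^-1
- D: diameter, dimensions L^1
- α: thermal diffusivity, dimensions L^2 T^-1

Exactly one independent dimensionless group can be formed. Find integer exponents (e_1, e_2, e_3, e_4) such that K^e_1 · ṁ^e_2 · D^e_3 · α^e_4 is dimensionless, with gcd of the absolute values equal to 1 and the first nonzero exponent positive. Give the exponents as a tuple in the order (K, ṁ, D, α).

M: e_1·(1) + e_2·(1) + e_3·(0) + e_4·(0) = 0
L: e_1·(-1) + e_2·(0) + e_3·(1) + e_4·(2) = 0
T: e_1·(-2) + e_2·(-1) + e_3·(0) + e_4·(-1) = 0
Solving this homogeneous linear system for the smallest-integer solution (first nonzero entry positive) gives (1, -1, 3, -1).

(1, -1, 3, -1)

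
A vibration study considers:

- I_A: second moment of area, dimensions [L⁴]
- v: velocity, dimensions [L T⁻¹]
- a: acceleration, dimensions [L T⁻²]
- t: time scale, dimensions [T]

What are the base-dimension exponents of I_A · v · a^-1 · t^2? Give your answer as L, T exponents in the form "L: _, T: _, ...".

L: 4, T: 3

Collect each base-dimension exponent across the product:
  L: (4) + (1) − (1) + 2·(0) = 4
  T: (0) + (-1) − (-2) + 2·(1) = 3
So the dimensions are [L⁴ T³].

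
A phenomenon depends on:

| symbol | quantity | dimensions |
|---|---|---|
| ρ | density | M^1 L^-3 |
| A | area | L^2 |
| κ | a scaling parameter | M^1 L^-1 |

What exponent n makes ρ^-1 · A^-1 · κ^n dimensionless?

1

Balance the M exponent: (1)·n from κ, plus −(1) − (0) = -1 from the rest, must sum to zero.
n − 1 = 0, so n = 1.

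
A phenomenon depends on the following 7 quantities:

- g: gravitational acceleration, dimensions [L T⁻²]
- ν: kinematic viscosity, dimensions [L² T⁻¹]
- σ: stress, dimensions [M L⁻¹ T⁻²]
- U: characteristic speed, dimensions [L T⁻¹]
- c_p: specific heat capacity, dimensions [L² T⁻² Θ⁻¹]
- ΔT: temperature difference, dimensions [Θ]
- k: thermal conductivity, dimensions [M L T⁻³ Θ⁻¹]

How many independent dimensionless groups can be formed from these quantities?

There are 7 variables and 4 base dimensions (M, L, T, Θ).
The dimension matrix has rank 4.
Independent dimensionless groups: 7 − 4 = 3.

3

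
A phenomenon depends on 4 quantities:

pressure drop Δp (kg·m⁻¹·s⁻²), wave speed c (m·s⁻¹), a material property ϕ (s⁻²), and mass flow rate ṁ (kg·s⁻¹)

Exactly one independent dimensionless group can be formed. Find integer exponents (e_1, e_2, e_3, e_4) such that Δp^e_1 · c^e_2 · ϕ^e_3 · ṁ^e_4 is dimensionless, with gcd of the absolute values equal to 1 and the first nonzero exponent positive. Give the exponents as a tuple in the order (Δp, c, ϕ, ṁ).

M: e_1·(1) + e_2·(0) + e_3·(0) + e_4·(1) = 0
L: e_1·(-1) + e_2·(1) + e_3·(0) + e_4·(0) = 0
T: e_1·(-2) + e_2·(-1) + e_3·(-2) + e_4·(-1) = 0
Solving this homogeneous linear system for the smallest-integer solution (first nonzero entry positive) gives (1, 1, -1, -1).

(1, 1, -1, -1)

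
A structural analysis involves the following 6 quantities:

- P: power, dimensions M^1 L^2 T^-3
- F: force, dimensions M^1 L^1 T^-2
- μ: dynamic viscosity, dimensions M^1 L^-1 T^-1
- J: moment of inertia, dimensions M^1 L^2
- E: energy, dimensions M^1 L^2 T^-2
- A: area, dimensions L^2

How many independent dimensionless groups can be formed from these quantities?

There are 6 variables and 3 base dimensions (M, L, T).
The dimension matrix has rank 3.
Independent dimensionless groups: 6 − 3 = 3.

3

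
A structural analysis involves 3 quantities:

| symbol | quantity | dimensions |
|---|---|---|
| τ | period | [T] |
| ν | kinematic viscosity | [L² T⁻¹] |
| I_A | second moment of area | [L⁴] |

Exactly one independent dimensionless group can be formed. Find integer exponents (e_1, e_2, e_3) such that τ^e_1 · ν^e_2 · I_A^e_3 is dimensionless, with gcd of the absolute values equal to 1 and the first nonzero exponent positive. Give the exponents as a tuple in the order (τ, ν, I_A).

(2, 2, -1)

L: e_1·(0) + e_2·(2) + e_3·(4) = 0
T: e_1·(1) + e_2·(-1) + e_3·(0) = 0
Solving this homogeneous linear system for the smallest-integer solution (first nonzero entry positive) gives (2, 2, -1).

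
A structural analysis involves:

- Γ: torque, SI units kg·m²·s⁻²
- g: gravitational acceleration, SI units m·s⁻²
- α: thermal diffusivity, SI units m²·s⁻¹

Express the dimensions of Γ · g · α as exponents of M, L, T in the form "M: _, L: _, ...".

Collect each base-dimension exponent across the product:
  M: (1) + (0) + (0) = 1
  L: (2) + (1) + (2) = 5
  T: (-2) + (-2) + (-1) = -5
So the dimensions are [M L⁵ T⁻⁵].

M: 1, L: 5, T: -5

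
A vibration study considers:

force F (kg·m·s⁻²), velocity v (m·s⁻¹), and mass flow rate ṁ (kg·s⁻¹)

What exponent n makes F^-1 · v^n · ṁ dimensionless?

Balance the L exponent: (1)·n from v, plus −(1) + (0) = -1 from the rest, must sum to zero.
n − 1 = 0, so n = 1.

1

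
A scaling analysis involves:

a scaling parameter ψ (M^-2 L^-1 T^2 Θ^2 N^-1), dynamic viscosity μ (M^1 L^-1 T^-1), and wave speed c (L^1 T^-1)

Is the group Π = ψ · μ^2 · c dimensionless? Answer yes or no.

no

Sum the exponent of each base dimension across the product:
  M: [ψ]_M + 2·[μ]_M + [c]_M = (-2) + 2·(1) + (0) = 0
  L: [ψ]_L + 2·[μ]_L + [c]_L = (-1) + 2·(-1) + (1) = -2
  T: [ψ]_T + 2·[μ]_T + [c]_T = (2) + 2·(-1) + (-1) = -1
  Θ: [ψ]_Θ + 2·[μ]_Θ + [c]_Θ = (2) + 2·(0) + (0) = 2
  N: [ψ]_N + 2·[μ]_N + [c]_N = (-1) + 2·(0) + (0) = -1
Net dimensions [L⁻² T⁻¹ Θ² N⁻¹] ≠ [1] — not dimensionless.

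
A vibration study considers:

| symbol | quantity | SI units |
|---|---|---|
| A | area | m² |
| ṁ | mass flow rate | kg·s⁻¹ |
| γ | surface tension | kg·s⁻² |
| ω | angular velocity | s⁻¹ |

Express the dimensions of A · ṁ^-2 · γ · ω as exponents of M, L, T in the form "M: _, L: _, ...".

M: -1, L: 2, T: -1

Collect each base-dimension exponent across the product:
  M: (0) − 2·(1) + (1) + (0) = -1
  L: (2) − 2·(0) + (0) + (0) = 2
  T: (0) − 2·(-1) + (-2) + (-1) = -1
So the dimensions are [M⁻¹ L² T⁻¹].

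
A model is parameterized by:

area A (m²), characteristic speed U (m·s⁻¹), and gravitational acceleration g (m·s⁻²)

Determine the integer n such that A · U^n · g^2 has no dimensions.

Balance the L exponent: (1)·n from U, plus (2) + 2·(1) = 4 from the rest, must sum to zero.
n + 4 = 0, so n = -4.

-4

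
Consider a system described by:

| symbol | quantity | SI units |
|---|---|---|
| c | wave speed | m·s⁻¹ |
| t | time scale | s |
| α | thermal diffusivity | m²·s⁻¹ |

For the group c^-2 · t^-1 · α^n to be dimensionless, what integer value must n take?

1

Balance the L exponent: (2)·n from α, plus −2·(1) − (0) = -2 from the rest, must sum to zero.
2n − 2 = 0, so n = 1.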